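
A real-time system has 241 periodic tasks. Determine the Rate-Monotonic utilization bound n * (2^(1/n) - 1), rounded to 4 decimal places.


Compute 2^(1/241) = 1.0028802694
Subtract 1: 1.0028802694 - 1 = 0.0028802694
Multiply by n: 241 * 0.0028802694 = 0.6941449254
Round to 4 dp: 0.6941

0.6941


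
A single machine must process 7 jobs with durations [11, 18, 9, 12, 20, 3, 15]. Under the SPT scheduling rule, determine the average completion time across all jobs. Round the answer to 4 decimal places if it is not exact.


Sort jobs by processing time (SPT order): [3, 9, 11, 12, 15, 18, 20]
Compute completion times sequentially:
  Job 1: processing = 3, completes at 3
  Job 2: processing = 9, completes at 12
  Job 3: processing = 11, completes at 23
  Job 4: processing = 12, completes at 35
  Job 5: processing = 15, completes at 50
  Job 6: processing = 18, completes at 68
  Job 7: processing = 20, completes at 88
Sum of completion times = 279
Average completion time = 279/7 = 39.8571

39.8571


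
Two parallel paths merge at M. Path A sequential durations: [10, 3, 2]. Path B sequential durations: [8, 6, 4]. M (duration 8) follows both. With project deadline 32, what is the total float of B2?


Forward pass: ES(B2) = sum of predecessors on chain B = 8
EF = ES + duration = 8 + 6 = 14
Backward pass: LF(M) = deadline = 32; LS(M) = 32 - 8 = 24
LF(B2) = LS(M) - sum(successors on chain B) = 24 - 4 = 20
LS = LF - duration = 20 - 6 = 14
Total float = LS - ES = 14 - 8 = 6

6


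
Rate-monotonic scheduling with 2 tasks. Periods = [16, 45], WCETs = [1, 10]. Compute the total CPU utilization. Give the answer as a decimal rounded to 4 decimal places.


Compute individual utilizations (exact fractions):
  Task 1: C/T = 1/16 (approx. 0.0625)
  Task 2: C/T = 10/45 = 2/9 (approx. 0.2222)
Total utilization U = 1/16 + 2/9 = 41/144
Rounded to 4 decimal places: U = 0.2847
RM (Liu & Layland) bound for 2 tasks = 0.828427; compare with U = 41/144 (approx. 0.284722)
U <= bound, so schedulable by RM sufficient condition.

0.2847


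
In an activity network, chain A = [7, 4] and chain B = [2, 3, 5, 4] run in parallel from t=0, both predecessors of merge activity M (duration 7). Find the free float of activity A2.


ES(A2) = sum of predecessors on chain A = 7
EF(A2) = ES + duration = 7 + 4 = 11
Successor of A2 is M. ES(M) = max(sum(A), sum(B)) = max(11, 14) = 14
Free float = ES(successor) - EF(current) = 14 - 11 = 3

3


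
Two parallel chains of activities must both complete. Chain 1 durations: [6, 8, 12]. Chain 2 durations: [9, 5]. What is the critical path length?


Path A total = 6 + 8 + 12 = 26
Path B total = 9 + 5 = 14
Critical path = longest path = max(26, 14) = 26

26


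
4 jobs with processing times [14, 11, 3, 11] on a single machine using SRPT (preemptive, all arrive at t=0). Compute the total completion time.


Since all jobs arrive at t=0, SRPT equals SPT ordering.
SPT order: [3, 11, 11, 14]
Completion times:
  Job 1: p=3, C=3
  Job 2: p=11, C=14
  Job 3: p=11, C=25
  Job 4: p=14, C=39
Total completion time = 3 + 14 + 25 + 39 = 81

81


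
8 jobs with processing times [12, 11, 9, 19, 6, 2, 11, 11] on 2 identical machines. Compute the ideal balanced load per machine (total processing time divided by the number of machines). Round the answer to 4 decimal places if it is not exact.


Total processing time = 12 + 11 + 9 + 19 + 6 + 2 + 11 + 11 = 81
Number of machines = 2
Ideal balanced load = 81 / 2 = 40.5

40.5


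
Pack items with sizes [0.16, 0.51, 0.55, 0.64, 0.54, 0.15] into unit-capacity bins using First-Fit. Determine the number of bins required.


Place items sequentially using First-Fit:
  Item 0.16 -> new Bin 1
  Item 0.51 -> Bin 1 (now 0.67)
  Item 0.55 -> new Bin 2
  Item 0.64 -> new Bin 3
  Item 0.54 -> new Bin 4
  Item 0.15 -> Bin 1 (now 0.82)
Total bins used = 4

4


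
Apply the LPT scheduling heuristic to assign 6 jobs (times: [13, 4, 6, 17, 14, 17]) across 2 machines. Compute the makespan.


Sort jobs in decreasing order (LPT): [17, 17, 14, 13, 6, 4]
Assign each job to the least loaded machine:
  Machine 1: jobs [17, 14, 4], load = 35
  Machine 2: jobs [17, 13, 6], load = 36
Makespan = max load = 36

36


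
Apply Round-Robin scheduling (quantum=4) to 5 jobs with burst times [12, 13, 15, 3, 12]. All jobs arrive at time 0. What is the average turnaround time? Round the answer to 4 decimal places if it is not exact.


Time quantum = 4
Execution trace:
  J1 runs 4 units, time = 4
  J2 runs 4 units, time = 8
  J3 runs 4 units, time = 12
  J4 runs 3 units, time = 15
  J5 runs 4 units, time = 19
  J1 runs 4 units, time = 23
  J2 runs 4 units, time = 27
  J3 runs 4 units, time = 31
  J5 runs 4 units, time = 35
  J1 runs 4 units, time = 39
  J2 runs 4 units, time = 43
  J3 runs 4 units, time = 47
  J5 runs 4 units, time = 51
  J2 runs 1 units, time = 52
  J3 runs 3 units, time = 55
Finish times: [39, 52, 55, 15, 51]
Average turnaround = 212/5 = 42.4

42.4


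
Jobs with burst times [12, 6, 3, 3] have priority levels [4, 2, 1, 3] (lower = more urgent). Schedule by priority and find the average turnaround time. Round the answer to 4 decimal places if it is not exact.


Sort by priority (ascending = highest first):
Order: [(1, 3), (2, 6), (3, 3), (4, 12)]
Completion times:
  Priority 1, burst=3, C=3
  Priority 2, burst=6, C=9
  Priority 3, burst=3, C=12
  Priority 4, burst=12, C=24
Average turnaround = 48/4 = 12.0

12.0


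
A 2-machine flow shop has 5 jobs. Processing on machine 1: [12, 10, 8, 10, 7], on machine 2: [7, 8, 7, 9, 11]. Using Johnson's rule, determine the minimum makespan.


Apply Johnson's rule:
  Group 1 (a <= b): [(5, 7, 11)]
  Group 2 (a > b): [(4, 10, 9), (2, 10, 8), (1, 12, 7), (3, 8, 7)]
Optimal job order: [5, 4, 2, 1, 3]
Schedule:
  Job 5: M1 done at 7, M2 done at 18
  Job 4: M1 done at 17, M2 done at 27
  Job 2: M1 done at 27, M2 done at 35
  Job 1: M1 done at 39, M2 done at 46
  Job 3: M1 done at 47, M2 done at 54
Makespan = 54

54


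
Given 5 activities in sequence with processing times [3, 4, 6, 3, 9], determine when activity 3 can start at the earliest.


Activity 3 starts after activities 1 through 2 complete.
Predecessor durations: [3, 4]
ES = 3 + 4 = 7

7


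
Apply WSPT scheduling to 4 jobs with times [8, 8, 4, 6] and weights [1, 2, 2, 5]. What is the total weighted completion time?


Compute p/w ratios and sort ascending (WSPT): [(6, 5), (4, 2), (8, 2), (8, 1)]
Compute weighted completion times:
  Job (p=6,w=5): C=6, w*C=5*6=30
  Job (p=4,w=2): C=10, w*C=2*10=20
  Job (p=8,w=2): C=18, w*C=2*18=36
  Job (p=8,w=1): C=26, w*C=1*26=26
Total weighted completion time = 112

112


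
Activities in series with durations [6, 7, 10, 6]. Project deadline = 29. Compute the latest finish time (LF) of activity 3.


LF(activity 3) = deadline - sum of successor durations
Successors: activities 4 through 4 with durations [6]
Sum of successor durations = 6
LF = 29 - 6 = 23

23


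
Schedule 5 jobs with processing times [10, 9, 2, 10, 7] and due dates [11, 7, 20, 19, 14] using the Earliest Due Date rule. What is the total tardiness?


Sort by due date (EDD order): [(9, 7), (10, 11), (7, 14), (10, 19), (2, 20)]
Compute completion times and tardiness:
  Job 1: p=9, d=7, C=9, tardiness=max(0,9-7)=2
  Job 2: p=10, d=11, C=19, tardiness=max(0,19-11)=8
  Job 3: p=7, d=14, C=26, tardiness=max(0,26-14)=12
  Job 4: p=10, d=19, C=36, tardiness=max(0,36-19)=17
  Job 5: p=2, d=20, C=38, tardiness=max(0,38-20)=18
Total tardiness = 57

57


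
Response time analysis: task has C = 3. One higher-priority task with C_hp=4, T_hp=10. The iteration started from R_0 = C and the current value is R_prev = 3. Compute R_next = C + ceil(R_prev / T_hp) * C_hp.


R_next = C + ceil(R_prev / T_hp) * C_hp
ceil(3 / 10) = ceil(0.3) = 1
Interference = 1 * 4 = 4
R_next = 3 + 4 = 7

7


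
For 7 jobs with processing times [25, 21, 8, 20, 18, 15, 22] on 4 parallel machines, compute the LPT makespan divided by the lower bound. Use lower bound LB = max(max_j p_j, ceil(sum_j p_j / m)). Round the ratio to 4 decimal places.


LPT order: [25, 22, 21, 20, 18, 15, 8]
Machine loads after assignment: [25, 30, 36, 38]
LPT makespan = 38
Lower bound = max(max_job, ceil(total/4)) = max(25, 33) = 33
Ratio = 38 / 33 = 1.1515

1.1515


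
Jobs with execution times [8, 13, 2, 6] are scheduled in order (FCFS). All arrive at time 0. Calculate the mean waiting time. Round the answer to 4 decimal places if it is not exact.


FCFS order (as given): [8, 13, 2, 6]
Waiting times:
  Job 1: wait = 0
  Job 2: wait = 8
  Job 3: wait = 21
  Job 4: wait = 23
Sum of waiting times = 52
Average waiting time = 52/4 = 13.0

13.0


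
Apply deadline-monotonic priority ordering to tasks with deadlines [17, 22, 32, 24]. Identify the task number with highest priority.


Sort tasks by relative deadline (ascending):
  Task 1: deadline = 17
  Task 2: deadline = 22
  Task 4: deadline = 24
  Task 3: deadline = 32
Priority order (highest first): [1, 2, 4, 3]
Highest priority task = 1

1


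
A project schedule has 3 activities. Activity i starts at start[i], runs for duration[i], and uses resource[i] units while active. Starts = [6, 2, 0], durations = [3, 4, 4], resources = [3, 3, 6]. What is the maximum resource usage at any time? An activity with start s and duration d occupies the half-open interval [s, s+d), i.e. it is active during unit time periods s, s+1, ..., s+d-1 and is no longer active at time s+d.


Each activity i is active on [start_i, start_i + duration_i).
Compute total resource usage per time slot:
  t=0: active resources = [6], total = 6
  t=1: active resources = [6], total = 6
  t=2: active resources = [3, 6], total = 9
  t=3: active resources = [3, 6], total = 9
  t=4: active resources = [3], total = 3
  t=5: active resources = [3], total = 3
  t=6: active resources = [3], total = 3
  t=7: active resources = [3], total = 3
  t=8: active resources = [3], total = 3
Peak resource demand = 9

9


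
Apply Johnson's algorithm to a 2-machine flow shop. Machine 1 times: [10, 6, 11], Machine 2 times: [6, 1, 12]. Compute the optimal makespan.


Apply Johnson's rule:
  Group 1 (a <= b): [(3, 11, 12)]
  Group 2 (a > b): [(1, 10, 6), (2, 6, 1)]
Optimal job order: [3, 1, 2]
Schedule:
  Job 3: M1 done at 11, M2 done at 23
  Job 1: M1 done at 21, M2 done at 29
  Job 2: M1 done at 27, M2 done at 30
Makespan = 30

30


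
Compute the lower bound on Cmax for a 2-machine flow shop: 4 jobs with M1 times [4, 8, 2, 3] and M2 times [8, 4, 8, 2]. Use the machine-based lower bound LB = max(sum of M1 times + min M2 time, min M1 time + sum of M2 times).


LB1 = sum(M1 times) + min(M2 times) = 17 + 2 = 19
LB2 = min(M1 times) + sum(M2 times) = 2 + 22 = 24
Lower bound = max(LB1, LB2) = max(19, 24) = 24

24


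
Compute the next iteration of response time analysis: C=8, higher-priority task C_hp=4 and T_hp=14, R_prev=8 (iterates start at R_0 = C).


R_next = C + ceil(R_prev / T_hp) * C_hp
ceil(8 / 14) = ceil(0.5714) = 1
Interference = 1 * 4 = 4
R_next = 8 + 4 = 12

12


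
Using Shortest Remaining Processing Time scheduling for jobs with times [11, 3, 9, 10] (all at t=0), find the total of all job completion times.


Since all jobs arrive at t=0, SRPT equals SPT ordering.
SPT order: [3, 9, 10, 11]
Completion times:
  Job 1: p=3, C=3
  Job 2: p=9, C=12
  Job 3: p=10, C=22
  Job 4: p=11, C=33
Total completion time = 3 + 12 + 22 + 33 = 70

70


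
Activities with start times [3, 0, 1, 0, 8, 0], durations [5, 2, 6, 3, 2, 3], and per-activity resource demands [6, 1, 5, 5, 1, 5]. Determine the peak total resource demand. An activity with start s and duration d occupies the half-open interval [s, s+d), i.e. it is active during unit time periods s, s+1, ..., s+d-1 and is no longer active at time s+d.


Each activity i is active on [start_i, start_i + duration_i).
Compute total resource usage per time slot:
  t=0: active resources = [1, 5, 5], total = 11
  t=1: active resources = [1, 5, 5, 5], total = 16
  t=2: active resources = [5, 5, 5], total = 15
  t=3: active resources = [6, 5], total = 11
  t=4: active resources = [6, 5], total = 11
  t=5: active resources = [6, 5], total = 11
  t=6: active resources = [6, 5], total = 11
  t=7: active resources = [6], total = 6
  t=8: active resources = [1], total = 1
  t=9: active resources = [1], total = 1
Peak resource demand = 16

16


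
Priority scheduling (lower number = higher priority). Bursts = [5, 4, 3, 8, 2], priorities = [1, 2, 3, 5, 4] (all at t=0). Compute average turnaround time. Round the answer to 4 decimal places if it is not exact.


Sort by priority (ascending = highest first):
Order: [(1, 5), (2, 4), (3, 3), (4, 2), (5, 8)]
Completion times:
  Priority 1, burst=5, C=5
  Priority 2, burst=4, C=9
  Priority 3, burst=3, C=12
  Priority 4, burst=2, C=14
  Priority 5, burst=8, C=22
Average turnaround = 62/5 = 12.4

12.4


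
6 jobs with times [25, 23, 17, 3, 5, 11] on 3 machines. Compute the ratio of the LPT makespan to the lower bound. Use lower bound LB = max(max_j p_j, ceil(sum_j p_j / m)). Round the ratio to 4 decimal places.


LPT order: [25, 23, 17, 11, 5, 3]
Machine loads after assignment: [28, 28, 28]
LPT makespan = 28
Lower bound = max(max_job, ceil(total/3)) = max(25, 28) = 28
Ratio = 28 / 28 = 1.0

1.0


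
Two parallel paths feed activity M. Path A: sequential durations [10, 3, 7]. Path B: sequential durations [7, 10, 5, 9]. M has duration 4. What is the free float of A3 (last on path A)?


ES(A3) = sum of predecessors on chain A = 13
EF(A3) = ES + duration = 13 + 7 = 20
Successor of A3 is M. ES(M) = max(sum(A), sum(B)) = max(20, 31) = 31
Free float = ES(successor) - EF(current) = 31 - 20 = 11

11


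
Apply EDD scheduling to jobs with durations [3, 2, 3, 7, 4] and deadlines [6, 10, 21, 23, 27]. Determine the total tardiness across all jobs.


Sort by due date (EDD order): [(3, 6), (2, 10), (3, 21), (7, 23), (4, 27)]
Compute completion times and tardiness:
  Job 1: p=3, d=6, C=3, tardiness=max(0,3-6)=0
  Job 2: p=2, d=10, C=5, tardiness=max(0,5-10)=0
  Job 3: p=3, d=21, C=8, tardiness=max(0,8-21)=0
  Job 4: p=7, d=23, C=15, tardiness=max(0,15-23)=0
  Job 5: p=4, d=27, C=19, tardiness=max(0,19-27)=0
Total tardiness = 0

0


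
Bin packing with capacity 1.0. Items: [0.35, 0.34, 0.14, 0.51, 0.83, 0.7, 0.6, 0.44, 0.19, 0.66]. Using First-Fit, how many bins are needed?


Place items sequentially using First-Fit:
  Item 0.35 -> new Bin 1
  Item 0.34 -> Bin 1 (now 0.69)
  Item 0.14 -> Bin 1 (now 0.83)
  Item 0.51 -> new Bin 2
  Item 0.83 -> new Bin 3
  Item 0.7 -> new Bin 4
  Item 0.6 -> new Bin 5
  Item 0.44 -> Bin 2 (now 0.95)
  Item 0.19 -> Bin 4 (now 0.89)
  Item 0.66 -> new Bin 6
Total bins used = 6

6


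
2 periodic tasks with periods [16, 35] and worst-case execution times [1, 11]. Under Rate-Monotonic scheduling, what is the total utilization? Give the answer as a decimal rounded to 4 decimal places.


Compute individual utilizations (exact fractions):
  Task 1: C/T = 1/16 (approx. 0.0625)
  Task 2: C/T = 11/35 (approx. 0.3143)
Total utilization U = 1/16 + 11/35 = 211/560
Rounded to 4 decimal places: U = 0.3768
RM (Liu & Layland) bound for 2 tasks = 0.828427; compare with U = 211/560 (approx. 0.376786)
U <= bound, so schedulable by RM sufficient condition.

0.3768


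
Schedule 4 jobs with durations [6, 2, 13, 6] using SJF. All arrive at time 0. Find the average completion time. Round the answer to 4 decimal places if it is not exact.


SJF order (ascending): [2, 6, 6, 13]
Completion times:
  Job 1: burst=2, C=2
  Job 2: burst=6, C=8
  Job 3: burst=6, C=14
  Job 4: burst=13, C=27
Average completion = 51/4 = 12.75

12.75


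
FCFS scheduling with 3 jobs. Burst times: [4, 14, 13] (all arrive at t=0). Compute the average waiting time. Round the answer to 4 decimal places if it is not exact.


FCFS order (as given): [4, 14, 13]
Waiting times:
  Job 1: wait = 0
  Job 2: wait = 4
  Job 3: wait = 18
Sum of waiting times = 22
Average waiting time = 22/3 = 7.3333

7.3333


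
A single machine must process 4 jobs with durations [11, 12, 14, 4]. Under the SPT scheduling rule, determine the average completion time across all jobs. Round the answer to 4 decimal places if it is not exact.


Sort jobs by processing time (SPT order): [4, 11, 12, 14]
Compute completion times sequentially:
  Job 1: processing = 4, completes at 4
  Job 2: processing = 11, completes at 15
  Job 3: processing = 12, completes at 27
  Job 4: processing = 14, completes at 41
Sum of completion times = 87
Average completion time = 87/4 = 21.75

21.75


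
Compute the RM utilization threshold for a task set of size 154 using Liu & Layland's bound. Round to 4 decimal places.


Compute 2^(1/154) = 1.0045111002
Subtract 1: 1.0045111002 - 1 = 0.0045111002
Multiply by n: 154 * 0.0045111002 = 0.6947094308
Round to 4 dp: 0.6947

0.6947


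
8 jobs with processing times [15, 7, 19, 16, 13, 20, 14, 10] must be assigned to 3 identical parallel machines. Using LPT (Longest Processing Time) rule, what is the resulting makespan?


Sort jobs in decreasing order (LPT): [20, 19, 16, 15, 14, 13, 10, 7]
Assign each job to the least loaded machine:
  Machine 1: jobs [20, 13, 7], load = 40
  Machine 2: jobs [19, 14], load = 33
  Machine 3: jobs [16, 15, 10], load = 41
Makespan = max load = 41

41


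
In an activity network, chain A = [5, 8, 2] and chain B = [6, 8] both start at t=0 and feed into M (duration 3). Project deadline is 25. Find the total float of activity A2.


Forward pass: ES(A2) = sum of predecessors on chain A = 5
EF = ES + duration = 5 + 8 = 13
Backward pass: LF(M) = deadline = 25; LS(M) = 25 - 3 = 22
LF(A2) = LS(M) - sum(successors on chain A) = 22 - 2 = 20
LS = LF - duration = 20 - 8 = 12
Total float = LS - ES = 12 - 5 = 7

7


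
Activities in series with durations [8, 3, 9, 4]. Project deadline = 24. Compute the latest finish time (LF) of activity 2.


LF(activity 2) = deadline - sum of successor durations
Successors: activities 3 through 4 with durations [9, 4]
Sum of successor durations = 13
LF = 24 - 13 = 11

11


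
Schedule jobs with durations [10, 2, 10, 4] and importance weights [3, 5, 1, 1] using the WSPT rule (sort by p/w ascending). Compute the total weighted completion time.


Compute p/w ratios and sort ascending (WSPT): [(2, 5), (10, 3), (4, 1), (10, 1)]
Compute weighted completion times:
  Job (p=2,w=5): C=2, w*C=5*2=10
  Job (p=10,w=3): C=12, w*C=3*12=36
  Job (p=4,w=1): C=16, w*C=1*16=16
  Job (p=10,w=1): C=26, w*C=1*26=26
Total weighted completion time = 88

88


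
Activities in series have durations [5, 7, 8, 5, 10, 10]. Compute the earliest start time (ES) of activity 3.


Activity 3 starts after activities 1 through 2 complete.
Predecessor durations: [5, 7]
ES = 5 + 7 = 12

12


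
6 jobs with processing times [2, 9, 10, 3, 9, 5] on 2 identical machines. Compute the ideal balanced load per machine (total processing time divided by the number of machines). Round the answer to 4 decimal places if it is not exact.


Total processing time = 2 + 9 + 10 + 3 + 9 + 5 = 38
Number of machines = 2
Ideal balanced load = 38 / 2 = 19.0

19.0


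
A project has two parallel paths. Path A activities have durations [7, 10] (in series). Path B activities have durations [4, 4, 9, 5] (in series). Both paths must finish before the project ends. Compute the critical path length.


Path A total = 7 + 10 = 17
Path B total = 4 + 4 + 9 + 5 = 22
Critical path = longest path = max(17, 22) = 22

22


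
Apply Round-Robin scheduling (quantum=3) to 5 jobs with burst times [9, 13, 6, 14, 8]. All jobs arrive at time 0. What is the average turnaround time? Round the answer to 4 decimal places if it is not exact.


Time quantum = 3
Execution trace:
  J1 runs 3 units, time = 3
  J2 runs 3 units, time = 6
  J3 runs 3 units, time = 9
  J4 runs 3 units, time = 12
  J5 runs 3 units, time = 15
  J1 runs 3 units, time = 18
  J2 runs 3 units, time = 21
  J3 runs 3 units, time = 24
  J4 runs 3 units, time = 27
  J5 runs 3 units, time = 30
  J1 runs 3 units, time = 33
  J2 runs 3 units, time = 36
  J4 runs 3 units, time = 39
  J5 runs 2 units, time = 41
  J2 runs 3 units, time = 44
  J4 runs 3 units, time = 47
  J2 runs 1 units, time = 48
  J4 runs 2 units, time = 50
Finish times: [33, 48, 24, 50, 41]
Average turnaround = 196/5 = 39.2

39.2


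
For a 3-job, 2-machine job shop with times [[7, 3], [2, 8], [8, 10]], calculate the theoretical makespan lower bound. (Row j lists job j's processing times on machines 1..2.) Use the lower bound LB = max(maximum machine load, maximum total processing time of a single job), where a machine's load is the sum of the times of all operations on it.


Machine loads:
  Machine 1: 7 + 2 + 8 = 17
  Machine 2: 3 + 8 + 10 = 21
Max machine load = 21
Job totals:
  Job 1: 10
  Job 2: 10
  Job 3: 18
Max job total = 18
Lower bound = max(21, 18) = 21

21


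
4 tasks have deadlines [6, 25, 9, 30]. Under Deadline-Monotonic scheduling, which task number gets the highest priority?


Sort tasks by relative deadline (ascending):
  Task 1: deadline = 6
  Task 3: deadline = 9
  Task 2: deadline = 25
  Task 4: deadline = 30
Priority order (highest first): [1, 3, 2, 4]
Highest priority task = 1

1


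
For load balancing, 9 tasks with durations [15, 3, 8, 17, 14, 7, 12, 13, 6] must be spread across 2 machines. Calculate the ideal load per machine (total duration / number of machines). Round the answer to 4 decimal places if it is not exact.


Total processing time = 15 + 3 + 8 + 17 + 14 + 7 + 12 + 13 + 6 = 95
Number of machines = 2
Ideal balanced load = 95 / 2 = 47.5

47.5


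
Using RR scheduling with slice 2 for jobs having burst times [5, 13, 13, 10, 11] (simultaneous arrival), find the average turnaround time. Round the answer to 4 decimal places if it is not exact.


Time quantum = 2
Execution trace:
  J1 runs 2 units, time = 2
  J2 runs 2 units, time = 4
  J3 runs 2 units, time = 6
  J4 runs 2 units, time = 8
  J5 runs 2 units, time = 10
  J1 runs 2 units, time = 12
  J2 runs 2 units, time = 14
  J3 runs 2 units, time = 16
  J4 runs 2 units, time = 18
  J5 runs 2 units, time = 20
  J1 runs 1 units, time = 21
  J2 runs 2 units, time = 23
  J3 runs 2 units, time = 25
  J4 runs 2 units, time = 27
  J5 runs 2 units, time = 29
  J2 runs 2 units, time = 31
  J3 runs 2 units, time = 33
  J4 runs 2 units, time = 35
  J5 runs 2 units, time = 37
  J2 runs 2 units, time = 39
  J3 runs 2 units, time = 41
  J4 runs 2 units, time = 43
  J5 runs 2 units, time = 45
  J2 runs 2 units, time = 47
  J3 runs 2 units, time = 49
  J5 runs 1 units, time = 50
  J2 runs 1 units, time = 51
  J3 runs 1 units, time = 52
Finish times: [21, 51, 52, 43, 50]
Average turnaround = 217/5 = 43.4

43.4


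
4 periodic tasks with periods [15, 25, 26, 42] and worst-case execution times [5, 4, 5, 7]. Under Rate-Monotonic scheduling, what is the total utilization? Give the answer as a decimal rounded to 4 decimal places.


Compute individual utilizations (exact fractions):
  Task 1: C/T = 5/15 = 1/3 (approx. 0.3333)
  Task 2: C/T = 4/25 (approx. 0.16)
  Task 3: C/T = 5/26 (approx. 0.1923)
  Task 4: C/T = 7/42 = 1/6 (approx. 0.1667)
Total utilization U = 1/3 + 4/25 + 5/26 + 1/6 = 277/325
Rounded to 4 decimal places: U = 0.8523
RM (Liu & Layland) bound for 4 tasks = 0.756828; compare with U = 277/325 (approx. 0.852308)
bound < U <= 1, so the RM sufficient condition is not met (inconclusive; an exact test such as response-time analysis is needed).

0.8523


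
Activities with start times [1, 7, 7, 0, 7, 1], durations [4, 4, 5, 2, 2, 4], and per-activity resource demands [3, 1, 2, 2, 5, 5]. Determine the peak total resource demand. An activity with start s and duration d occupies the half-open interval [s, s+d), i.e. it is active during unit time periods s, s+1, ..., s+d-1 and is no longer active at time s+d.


Each activity i is active on [start_i, start_i + duration_i).
Compute total resource usage per time slot:
  t=0: active resources = [2], total = 2
  t=1: active resources = [3, 2, 5], total = 10
  t=2: active resources = [3, 5], total = 8
  t=3: active resources = [3, 5], total = 8
  t=4: active resources = [3, 5], total = 8
  t=5: active resources = [], total = 0
  t=6: active resources = [], total = 0
  t=7: active resources = [1, 2, 5], total = 8
  t=8: active resources = [1, 2, 5], total = 8
  t=9: active resources = [1, 2], total = 3
  t=10: active resources = [1, 2], total = 3
  t=11: active resources = [2], total = 2
Peak resource demand = 10

10


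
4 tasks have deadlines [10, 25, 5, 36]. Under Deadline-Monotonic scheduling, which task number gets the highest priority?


Sort tasks by relative deadline (ascending):
  Task 3: deadline = 5
  Task 1: deadline = 10
  Task 2: deadline = 25
  Task 4: deadline = 36
Priority order (highest first): [3, 1, 2, 4]
Highest priority task = 3

3


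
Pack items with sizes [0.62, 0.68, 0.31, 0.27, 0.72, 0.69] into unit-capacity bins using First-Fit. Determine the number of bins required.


Place items sequentially using First-Fit:
  Item 0.62 -> new Bin 1
  Item 0.68 -> new Bin 2
  Item 0.31 -> Bin 1 (now 0.93)
  Item 0.27 -> Bin 2 (now 0.95)
  Item 0.72 -> new Bin 3
  Item 0.69 -> new Bin 4
Total bins used = 4

4


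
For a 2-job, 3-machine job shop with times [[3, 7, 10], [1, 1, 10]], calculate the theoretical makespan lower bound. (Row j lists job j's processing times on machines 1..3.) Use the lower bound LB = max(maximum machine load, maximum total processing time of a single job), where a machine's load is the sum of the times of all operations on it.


Machine loads:
  Machine 1: 3 + 1 = 4
  Machine 2: 7 + 1 = 8
  Machine 3: 10 + 10 = 20
Max machine load = 20
Job totals:
  Job 1: 20
  Job 2: 12
Max job total = 20
Lower bound = max(20, 20) = 20

20


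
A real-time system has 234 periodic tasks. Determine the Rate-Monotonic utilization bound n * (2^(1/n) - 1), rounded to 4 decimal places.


Compute 2^(1/234) = 1.0029665590
Subtract 1: 1.0029665590 - 1 = 0.0029665590
Multiply by n: 234 * 0.0029665590 = 0.6941748060
Round to 4 dp: 0.6942

0.6942


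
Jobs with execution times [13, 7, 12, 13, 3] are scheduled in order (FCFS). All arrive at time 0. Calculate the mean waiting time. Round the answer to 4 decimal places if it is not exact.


FCFS order (as given): [13, 7, 12, 13, 3]
Waiting times:
  Job 1: wait = 0
  Job 2: wait = 13
  Job 3: wait = 20
  Job 4: wait = 32
  Job 5: wait = 45
Sum of waiting times = 110
Average waiting time = 110/5 = 22.0

22.0


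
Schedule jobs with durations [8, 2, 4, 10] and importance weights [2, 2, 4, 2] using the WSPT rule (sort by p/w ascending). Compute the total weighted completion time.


Compute p/w ratios and sort ascending (WSPT): [(2, 2), (4, 4), (8, 2), (10, 2)]
Compute weighted completion times:
  Job (p=2,w=2): C=2, w*C=2*2=4
  Job (p=4,w=4): C=6, w*C=4*6=24
  Job (p=8,w=2): C=14, w*C=2*14=28
  Job (p=10,w=2): C=24, w*C=2*24=48
Total weighted completion time = 104

104


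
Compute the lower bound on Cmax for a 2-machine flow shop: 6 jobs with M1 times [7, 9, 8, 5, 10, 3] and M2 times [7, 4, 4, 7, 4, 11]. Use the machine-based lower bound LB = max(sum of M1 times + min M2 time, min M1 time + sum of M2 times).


LB1 = sum(M1 times) + min(M2 times) = 42 + 4 = 46
LB2 = min(M1 times) + sum(M2 times) = 3 + 37 = 40
Lower bound = max(LB1, LB2) = max(46, 40) = 46

46


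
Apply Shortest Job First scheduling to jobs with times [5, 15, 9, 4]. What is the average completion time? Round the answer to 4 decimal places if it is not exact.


SJF order (ascending): [4, 5, 9, 15]
Completion times:
  Job 1: burst=4, C=4
  Job 2: burst=5, C=9
  Job 3: burst=9, C=18
  Job 4: burst=15, C=33
Average completion = 64/4 = 16.0

16.0


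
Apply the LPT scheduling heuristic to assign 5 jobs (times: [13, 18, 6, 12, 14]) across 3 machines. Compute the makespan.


Sort jobs in decreasing order (LPT): [18, 14, 13, 12, 6]
Assign each job to the least loaded machine:
  Machine 1: jobs [18], load = 18
  Machine 2: jobs [14, 6], load = 20
  Machine 3: jobs [13, 12], load = 25
Makespan = max load = 25

25


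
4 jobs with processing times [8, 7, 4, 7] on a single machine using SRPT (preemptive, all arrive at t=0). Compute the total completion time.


Since all jobs arrive at t=0, SRPT equals SPT ordering.
SPT order: [4, 7, 7, 8]
Completion times:
  Job 1: p=4, C=4
  Job 2: p=7, C=11
  Job 3: p=7, C=18
  Job 4: p=8, C=26
Total completion time = 4 + 11 + 18 + 26 = 59

59


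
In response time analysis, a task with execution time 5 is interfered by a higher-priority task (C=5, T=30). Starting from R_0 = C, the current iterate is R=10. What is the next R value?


R_next = C + ceil(R_prev / T_hp) * C_hp
ceil(10 / 30) = ceil(0.3333) = 1
Interference = 1 * 5 = 5
R_next = 5 + 5 = 10
R_next = R_prev, so the iteration has converged (response time = 10).

10


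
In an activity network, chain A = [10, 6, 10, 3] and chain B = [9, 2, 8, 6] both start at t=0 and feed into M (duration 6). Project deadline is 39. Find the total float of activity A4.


Forward pass: ES(A4) = sum of predecessors on chain A = 26
EF = ES + duration = 26 + 3 = 29
Backward pass: LF(M) = deadline = 39; LS(M) = 39 - 6 = 33
LF(A4) = LS(M) - sum(successors on chain A) = 33 - 0 = 33
LS = LF - duration = 33 - 3 = 30
Total float = LS - ES = 30 - 26 = 4

4


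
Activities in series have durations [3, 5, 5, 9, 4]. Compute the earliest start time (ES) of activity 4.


Activity 4 starts after activities 1 through 3 complete.
Predecessor durations: [3, 5, 5]
ES = 3 + 5 + 5 = 13

13


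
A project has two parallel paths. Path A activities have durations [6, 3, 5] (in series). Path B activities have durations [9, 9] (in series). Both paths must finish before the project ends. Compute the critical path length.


Path A total = 6 + 3 + 5 = 14
Path B total = 9 + 9 = 18
Critical path = longest path = max(14, 18) = 18

18


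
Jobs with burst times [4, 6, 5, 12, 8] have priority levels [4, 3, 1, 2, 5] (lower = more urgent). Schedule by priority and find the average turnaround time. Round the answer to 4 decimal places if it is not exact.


Sort by priority (ascending = highest first):
Order: [(1, 5), (2, 12), (3, 6), (4, 4), (5, 8)]
Completion times:
  Priority 1, burst=5, C=5
  Priority 2, burst=12, C=17
  Priority 3, burst=6, C=23
  Priority 4, burst=4, C=27
  Priority 5, burst=8, C=35
Average turnaround = 107/5 = 21.4

21.4


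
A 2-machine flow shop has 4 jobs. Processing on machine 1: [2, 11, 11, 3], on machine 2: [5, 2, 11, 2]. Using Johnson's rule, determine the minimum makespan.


Apply Johnson's rule:
  Group 1 (a <= b): [(1, 2, 5), (3, 11, 11)]
  Group 2 (a > b): [(2, 11, 2), (4, 3, 2)]
Optimal job order: [1, 3, 2, 4]
Schedule:
  Job 1: M1 done at 2, M2 done at 7
  Job 3: M1 done at 13, M2 done at 24
  Job 2: M1 done at 24, M2 done at 26
  Job 4: M1 done at 27, M2 done at 29
Makespan = 29

29


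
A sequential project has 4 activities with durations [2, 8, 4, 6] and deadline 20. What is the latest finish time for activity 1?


LF(activity 1) = deadline - sum of successor durations
Successors: activities 2 through 4 with durations [8, 4, 6]
Sum of successor durations = 18
LF = 20 - 18 = 2

2


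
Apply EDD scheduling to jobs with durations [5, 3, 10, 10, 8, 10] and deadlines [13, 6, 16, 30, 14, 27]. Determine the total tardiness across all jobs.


Sort by due date (EDD order): [(3, 6), (5, 13), (8, 14), (10, 16), (10, 27), (10, 30)]
Compute completion times and tardiness:
  Job 1: p=3, d=6, C=3, tardiness=max(0,3-6)=0
  Job 2: p=5, d=13, C=8, tardiness=max(0,8-13)=0
  Job 3: p=8, d=14, C=16, tardiness=max(0,16-14)=2
  Job 4: p=10, d=16, C=26, tardiness=max(0,26-16)=10
  Job 5: p=10, d=27, C=36, tardiness=max(0,36-27)=9
  Job 6: p=10, d=30, C=46, tardiness=max(0,46-30)=16
Total tardiness = 37

37


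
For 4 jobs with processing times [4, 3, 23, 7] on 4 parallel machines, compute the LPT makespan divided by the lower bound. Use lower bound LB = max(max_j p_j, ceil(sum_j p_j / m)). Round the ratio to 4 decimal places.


LPT order: [23, 7, 4, 3]
Machine loads after assignment: [23, 7, 4, 3]
LPT makespan = 23
Lower bound = max(max_job, ceil(total/4)) = max(23, 10) = 23
Ratio = 23 / 23 = 1.0

1.0


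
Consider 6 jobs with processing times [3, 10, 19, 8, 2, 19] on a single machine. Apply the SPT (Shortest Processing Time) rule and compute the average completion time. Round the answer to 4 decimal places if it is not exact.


Sort jobs by processing time (SPT order): [2, 3, 8, 10, 19, 19]
Compute completion times sequentially:
  Job 1: processing = 2, completes at 2
  Job 2: processing = 3, completes at 5
  Job 3: processing = 8, completes at 13
  Job 4: processing = 10, completes at 23
  Job 5: processing = 19, completes at 42
  Job 6: processing = 19, completes at 61
Sum of completion times = 146
Average completion time = 146/6 = 24.3333

24.3333


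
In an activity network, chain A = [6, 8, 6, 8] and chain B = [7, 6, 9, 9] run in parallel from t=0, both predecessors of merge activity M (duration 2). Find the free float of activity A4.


ES(A4) = sum of predecessors on chain A = 20
EF(A4) = ES + duration = 20 + 8 = 28
Successor of A4 is M. ES(M) = max(sum(A), sum(B)) = max(28, 31) = 31
Free float = ES(successor) - EF(current) = 31 - 28 = 3

3


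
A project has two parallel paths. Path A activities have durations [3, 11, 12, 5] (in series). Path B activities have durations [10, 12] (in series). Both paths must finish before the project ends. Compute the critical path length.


Path A total = 3 + 11 + 12 + 5 = 31
Path B total = 10 + 12 = 22
Critical path = longest path = max(31, 22) = 31

31


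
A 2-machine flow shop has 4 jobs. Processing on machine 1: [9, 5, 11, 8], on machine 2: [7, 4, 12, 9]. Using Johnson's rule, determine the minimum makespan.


Apply Johnson's rule:
  Group 1 (a <= b): [(4, 8, 9), (3, 11, 12)]
  Group 2 (a > b): [(1, 9, 7), (2, 5, 4)]
Optimal job order: [4, 3, 1, 2]
Schedule:
  Job 4: M1 done at 8, M2 done at 17
  Job 3: M1 done at 19, M2 done at 31
  Job 1: M1 done at 28, M2 done at 38
  Job 2: M1 done at 33, M2 done at 42
Makespan = 42

42


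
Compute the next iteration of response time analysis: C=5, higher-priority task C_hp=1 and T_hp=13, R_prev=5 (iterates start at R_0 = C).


R_next = C + ceil(R_prev / T_hp) * C_hp
ceil(5 / 13) = ceil(0.3846) = 1
Interference = 1 * 1 = 1
R_next = 5 + 1 = 6

6


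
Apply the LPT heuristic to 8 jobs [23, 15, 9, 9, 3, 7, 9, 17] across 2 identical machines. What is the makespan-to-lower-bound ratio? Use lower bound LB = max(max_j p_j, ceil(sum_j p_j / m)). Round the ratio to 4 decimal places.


LPT order: [23, 17, 15, 9, 9, 9, 7, 3]
Machine loads after assignment: [48, 44]
LPT makespan = 48
Lower bound = max(max_job, ceil(total/2)) = max(23, 46) = 46
Ratio = 48 / 46 = 1.0435

1.0435


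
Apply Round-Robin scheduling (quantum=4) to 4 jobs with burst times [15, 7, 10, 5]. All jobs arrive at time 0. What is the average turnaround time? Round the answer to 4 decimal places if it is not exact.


Time quantum = 4
Execution trace:
  J1 runs 4 units, time = 4
  J2 runs 4 units, time = 8
  J3 runs 4 units, time = 12
  J4 runs 4 units, time = 16
  J1 runs 4 units, time = 20
  J2 runs 3 units, time = 23
  J3 runs 4 units, time = 27
  J4 runs 1 units, time = 28
  J1 runs 4 units, time = 32
  J3 runs 2 units, time = 34
  J1 runs 3 units, time = 37
Finish times: [37, 23, 34, 28]
Average turnaround = 122/4 = 30.5

30.5


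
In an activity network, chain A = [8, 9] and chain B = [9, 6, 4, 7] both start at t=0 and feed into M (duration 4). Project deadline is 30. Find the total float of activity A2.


Forward pass: ES(A2) = sum of predecessors on chain A = 8
EF = ES + duration = 8 + 9 = 17
Backward pass: LF(M) = deadline = 30; LS(M) = 30 - 4 = 26
LF(A2) = LS(M) - sum(successors on chain A) = 26 - 0 = 26
LS = LF - duration = 26 - 9 = 17
Total float = LS - ES = 17 - 8 = 9

9


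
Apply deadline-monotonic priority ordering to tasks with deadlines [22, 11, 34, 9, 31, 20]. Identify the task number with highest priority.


Sort tasks by relative deadline (ascending):
  Task 4: deadline = 9
  Task 2: deadline = 11
  Task 6: deadline = 20
  Task 1: deadline = 22
  Task 5: deadline = 31
  Task 3: deadline = 34
Priority order (highest first): [4, 2, 6, 1, 5, 3]
Highest priority task = 4

4


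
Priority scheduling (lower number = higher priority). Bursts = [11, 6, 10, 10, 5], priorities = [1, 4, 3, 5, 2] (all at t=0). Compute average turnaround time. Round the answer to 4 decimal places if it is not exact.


Sort by priority (ascending = highest first):
Order: [(1, 11), (2, 5), (3, 10), (4, 6), (5, 10)]
Completion times:
  Priority 1, burst=11, C=11
  Priority 2, burst=5, C=16
  Priority 3, burst=10, C=26
  Priority 4, burst=6, C=32
  Priority 5, burst=10, C=42
Average turnaround = 127/5 = 25.4

25.4


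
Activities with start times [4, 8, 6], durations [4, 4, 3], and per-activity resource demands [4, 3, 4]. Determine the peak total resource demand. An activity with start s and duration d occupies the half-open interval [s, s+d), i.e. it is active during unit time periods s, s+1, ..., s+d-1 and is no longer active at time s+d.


Each activity i is active on [start_i, start_i + duration_i).
Compute total resource usage per time slot:
  t=0: active resources = [], total = 0
  t=1: active resources = [], total = 0
  t=2: active resources = [], total = 0
  t=3: active resources = [], total = 0
  t=4: active resources = [4], total = 4
  t=5: active resources = [4], total = 4
  t=6: active resources = [4, 4], total = 8
  t=7: active resources = [4, 4], total = 8
  t=8: active resources = [3, 4], total = 7
  t=9: active resources = [3], total = 3
  t=10: active resources = [3], total = 3
  t=11: active resources = [3], total = 3
Peak resource demand = 8

8


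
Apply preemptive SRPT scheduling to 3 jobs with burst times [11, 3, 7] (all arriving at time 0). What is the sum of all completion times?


Since all jobs arrive at t=0, SRPT equals SPT ordering.
SPT order: [3, 7, 11]
Completion times:
  Job 1: p=3, C=3
  Job 2: p=7, C=10
  Job 3: p=11, C=21
Total completion time = 3 + 10 + 21 = 34

34


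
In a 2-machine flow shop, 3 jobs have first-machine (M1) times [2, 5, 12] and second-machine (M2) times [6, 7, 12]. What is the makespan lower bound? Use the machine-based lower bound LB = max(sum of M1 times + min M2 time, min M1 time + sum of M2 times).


LB1 = sum(M1 times) + min(M2 times) = 19 + 6 = 25
LB2 = min(M1 times) + sum(M2 times) = 2 + 25 = 27
Lower bound = max(LB1, LB2) = max(25, 27) = 27

27


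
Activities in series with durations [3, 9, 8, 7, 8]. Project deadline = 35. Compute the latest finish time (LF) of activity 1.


LF(activity 1) = deadline - sum of successor durations
Successors: activities 2 through 5 with durations [9, 8, 7, 8]
Sum of successor durations = 32
LF = 35 - 32 = 3

3


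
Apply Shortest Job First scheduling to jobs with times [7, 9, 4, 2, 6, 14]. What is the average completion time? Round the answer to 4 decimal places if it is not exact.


SJF order (ascending): [2, 4, 6, 7, 9, 14]
Completion times:
  Job 1: burst=2, C=2
  Job 2: burst=4, C=6
  Job 3: burst=6, C=12
  Job 4: burst=7, C=19
  Job 5: burst=9, C=28
  Job 6: burst=14, C=42
Average completion = 109/6 = 18.1667

18.1667


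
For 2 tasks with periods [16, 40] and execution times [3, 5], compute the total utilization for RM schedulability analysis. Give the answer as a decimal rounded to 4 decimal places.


Compute individual utilizations (exact fractions):
  Task 1: C/T = 3/16 (approx. 0.1875)
  Task 2: C/T = 5/40 = 1/8 (approx. 0.125)
Total utilization U = 3/16 + 1/8 = 5/16
Rounded to 4 decimal places: U = 0.3125
RM (Liu & Layland) bound for 2 tasks = 0.828427; compare with U = 5/16 (approx. 0.312500)
U <= bound, so schedulable by RM sufficient condition.

0.3125


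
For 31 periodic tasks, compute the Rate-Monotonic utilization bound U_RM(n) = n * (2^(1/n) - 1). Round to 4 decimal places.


Compute 2^(1/31) = 1.0226114356
Subtract 1: 1.0226114356 - 1 = 0.0226114356
Multiply by n: 31 * 0.0226114356 = 0.7009545036
Round to 4 dp: 0.7010

0.7010
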